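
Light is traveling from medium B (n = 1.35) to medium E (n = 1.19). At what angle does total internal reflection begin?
θc = arcsin(n₂/n₁) = 61.82°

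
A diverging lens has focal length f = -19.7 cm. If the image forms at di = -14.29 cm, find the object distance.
1/do = 1/f − 1/di → do = 52.04 cm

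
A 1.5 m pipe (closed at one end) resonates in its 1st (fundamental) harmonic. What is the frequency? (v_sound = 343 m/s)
fₙ = nv/(4L) = 57.17 Hz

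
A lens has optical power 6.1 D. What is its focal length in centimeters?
f = 1/P = 16.39 cm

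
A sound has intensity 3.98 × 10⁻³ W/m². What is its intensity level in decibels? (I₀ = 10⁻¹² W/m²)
β = 10·log₁₀(I/I₀) = 96 dB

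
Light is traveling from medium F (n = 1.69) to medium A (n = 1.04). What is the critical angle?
θc = arcsin(n₂/n₁) = 37.98°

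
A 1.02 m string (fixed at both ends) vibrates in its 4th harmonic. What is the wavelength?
λₙ = 2L/n = 0.51 m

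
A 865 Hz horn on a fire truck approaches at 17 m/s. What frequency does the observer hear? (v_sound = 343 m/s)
f_obs = f·v/(v − v_s) = 910.1 Hz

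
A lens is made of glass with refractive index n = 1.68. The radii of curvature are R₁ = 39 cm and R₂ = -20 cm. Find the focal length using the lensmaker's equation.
1/f = (n − 1)(1/R₁ − 1/R₂) → f = 19.44 cm (converging lens)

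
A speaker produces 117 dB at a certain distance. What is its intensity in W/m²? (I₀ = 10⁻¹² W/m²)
I = I₀·10^(β/10) = 5.01 × 10⁻¹ W/m²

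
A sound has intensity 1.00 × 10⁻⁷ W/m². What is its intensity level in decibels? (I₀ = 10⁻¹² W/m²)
β = 10·log₁₀(I/I₀) = 50 dB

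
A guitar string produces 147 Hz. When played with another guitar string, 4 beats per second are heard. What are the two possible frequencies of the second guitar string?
f₂ = 147 ± 4 Hz → 151 Hz or 143 Hz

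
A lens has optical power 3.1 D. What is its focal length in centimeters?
f = 1/P = 32.26 cm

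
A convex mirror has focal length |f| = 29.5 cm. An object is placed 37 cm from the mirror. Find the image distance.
f = −29.5 cm (convex); 1/di = 1/f − 1/do → di = -16.41 cm (virtual image, behind mirror)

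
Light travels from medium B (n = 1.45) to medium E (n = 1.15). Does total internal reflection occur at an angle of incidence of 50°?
θc = arcsin(n₂/n₁) = 52.48°; 50° < θc, so no — the ray refracts.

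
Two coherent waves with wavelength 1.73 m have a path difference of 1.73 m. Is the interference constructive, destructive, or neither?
constructive — path difference = 1λ, a whole number of wavelengths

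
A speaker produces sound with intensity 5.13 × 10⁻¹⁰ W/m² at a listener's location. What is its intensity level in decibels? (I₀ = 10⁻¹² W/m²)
β = 10·log₁₀(I/I₀) = 27.1 dB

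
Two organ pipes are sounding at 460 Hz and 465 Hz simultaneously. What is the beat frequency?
5 Hz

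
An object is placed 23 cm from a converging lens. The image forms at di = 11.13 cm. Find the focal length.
1/f = 1/do + 1/di → f = 7.5 cm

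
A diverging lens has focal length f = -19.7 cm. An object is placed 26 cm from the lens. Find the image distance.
1/di = 1/f − 1/do → di = -11.21 cm (virtual image)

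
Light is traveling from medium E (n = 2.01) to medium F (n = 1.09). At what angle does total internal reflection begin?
θc = arcsin(n₂/n₁) = 32.84°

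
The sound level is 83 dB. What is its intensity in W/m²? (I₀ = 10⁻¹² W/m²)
I = I₀·10^(β/10) = 2.00 × 10⁻⁴ W/m²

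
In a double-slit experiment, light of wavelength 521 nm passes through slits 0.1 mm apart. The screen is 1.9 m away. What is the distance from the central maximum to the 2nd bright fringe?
y = mλL/d = 19.8 mm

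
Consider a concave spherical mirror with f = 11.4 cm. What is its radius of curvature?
R = 2|f| = 22.8 cm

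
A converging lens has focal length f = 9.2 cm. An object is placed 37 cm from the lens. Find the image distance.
1/di = 1/f − 1/do → di = 12.24 cm (real image)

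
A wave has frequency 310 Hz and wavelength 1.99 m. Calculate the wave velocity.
v = fλ = 616.9 m/s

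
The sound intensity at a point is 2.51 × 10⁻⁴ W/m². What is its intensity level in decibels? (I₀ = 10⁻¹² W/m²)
β = 10·log₁₀(I/I₀) = 84 dB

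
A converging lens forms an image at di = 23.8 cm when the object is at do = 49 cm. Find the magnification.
M = −di/do = -0.4857 (inverted image)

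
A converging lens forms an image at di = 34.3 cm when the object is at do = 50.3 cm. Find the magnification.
M = −di/do = -0.6819 (inverted image)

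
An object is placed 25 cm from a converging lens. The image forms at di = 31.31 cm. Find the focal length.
1/f = 1/do + 1/di → f = 13.9 cm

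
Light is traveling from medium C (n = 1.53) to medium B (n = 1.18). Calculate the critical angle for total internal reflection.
θc = arcsin(n₂/n₁) = 50.47°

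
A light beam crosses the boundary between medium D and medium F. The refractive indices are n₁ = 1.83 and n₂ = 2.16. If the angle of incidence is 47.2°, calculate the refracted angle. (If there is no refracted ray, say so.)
sin θ₂ = (n₁/n₂)·sin θ₁ = 0.6216 → θ₂ = 38.44°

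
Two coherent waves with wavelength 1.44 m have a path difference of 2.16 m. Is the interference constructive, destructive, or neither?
destructive — path difference = 1.5λ, an odd multiple of λ/2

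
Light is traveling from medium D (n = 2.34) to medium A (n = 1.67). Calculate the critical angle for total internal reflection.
θc = arcsin(n₂/n₁) = 45.53°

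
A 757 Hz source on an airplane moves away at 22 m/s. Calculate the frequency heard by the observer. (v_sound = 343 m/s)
f_obs = f·v/(v + v_s) = 711.4 Hz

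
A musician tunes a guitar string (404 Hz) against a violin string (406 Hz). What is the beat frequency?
2 Hz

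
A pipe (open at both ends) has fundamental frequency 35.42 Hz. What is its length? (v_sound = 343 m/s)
L = v/(2f₁) = 4.842 m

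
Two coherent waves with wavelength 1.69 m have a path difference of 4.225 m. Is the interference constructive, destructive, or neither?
destructive — path difference = 2.5λ, an odd multiple of λ/2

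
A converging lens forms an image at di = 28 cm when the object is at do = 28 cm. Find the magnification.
M = −di/do = -1 (inverted image)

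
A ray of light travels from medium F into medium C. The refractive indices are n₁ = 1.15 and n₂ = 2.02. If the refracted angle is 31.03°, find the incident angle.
sin θ₁ = (n₂/n₁)·sin θ₂ → θ₁ = 64.89°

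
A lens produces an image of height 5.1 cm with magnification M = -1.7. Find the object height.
ho = |hi|/|M| = 3 cm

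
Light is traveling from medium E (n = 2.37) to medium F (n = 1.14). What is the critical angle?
θc = arcsin(n₂/n₁) = 28.75°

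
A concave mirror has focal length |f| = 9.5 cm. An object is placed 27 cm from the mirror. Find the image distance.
f = +9.5 cm (concave); 1/di = 1/f − 1/do → di = 14.66 cm (real image, in front of mirror)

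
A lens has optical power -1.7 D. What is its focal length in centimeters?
f = 1/P = -58.82 cm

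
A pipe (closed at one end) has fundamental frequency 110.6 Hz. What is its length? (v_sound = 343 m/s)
L = v/(4f₁) = 0.7753 m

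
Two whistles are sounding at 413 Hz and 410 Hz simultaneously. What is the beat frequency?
3 Hz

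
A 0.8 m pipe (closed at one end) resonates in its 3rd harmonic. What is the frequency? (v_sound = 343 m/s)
fₙ = nv/(4L) = 321.6 Hz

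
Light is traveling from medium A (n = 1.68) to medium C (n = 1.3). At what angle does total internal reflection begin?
θc = arcsin(n₂/n₁) = 50.7°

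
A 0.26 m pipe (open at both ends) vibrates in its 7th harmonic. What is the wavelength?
λₙ = 2L/n = 0.07429 m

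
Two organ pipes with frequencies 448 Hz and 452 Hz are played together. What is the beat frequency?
4 Hz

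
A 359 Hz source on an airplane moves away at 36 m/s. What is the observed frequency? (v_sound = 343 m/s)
f_obs = f·v/(v + v_s) = 324.9 Hz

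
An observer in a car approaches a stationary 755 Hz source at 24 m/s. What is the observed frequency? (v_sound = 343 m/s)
f_obs = f·(v + v_o)/v = 807.8 Hz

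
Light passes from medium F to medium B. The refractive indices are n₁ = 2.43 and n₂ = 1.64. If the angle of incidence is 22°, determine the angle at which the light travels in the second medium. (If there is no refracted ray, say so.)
sin θ₂ = (n₁/n₂)·sin θ₁ = 0.5551 → θ₂ = 33.71°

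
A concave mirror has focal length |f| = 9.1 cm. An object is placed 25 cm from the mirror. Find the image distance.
f = +9.1 cm (concave); 1/di = 1/f − 1/do → di = 14.31 cm (real image, in front of mirror)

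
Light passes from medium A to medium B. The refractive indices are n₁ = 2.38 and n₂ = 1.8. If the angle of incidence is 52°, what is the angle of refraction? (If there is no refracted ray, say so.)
sin θ₂ = (n₁/n₂)·sin θ₁ = 1.042 > 1, so there is no refracted ray — the light undergoes total internal reflection.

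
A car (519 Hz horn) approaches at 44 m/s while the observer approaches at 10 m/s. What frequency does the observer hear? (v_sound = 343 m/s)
f_obs = f·(v + v_o)/(v − v_s) = 612.7 Hz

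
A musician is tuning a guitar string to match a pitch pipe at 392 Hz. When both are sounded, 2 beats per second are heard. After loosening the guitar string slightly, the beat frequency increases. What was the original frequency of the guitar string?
390 Hz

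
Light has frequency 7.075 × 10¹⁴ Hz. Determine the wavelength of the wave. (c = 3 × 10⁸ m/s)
λ = c/f = 424 nm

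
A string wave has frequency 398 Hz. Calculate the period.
T = 1/f = 0.002513 s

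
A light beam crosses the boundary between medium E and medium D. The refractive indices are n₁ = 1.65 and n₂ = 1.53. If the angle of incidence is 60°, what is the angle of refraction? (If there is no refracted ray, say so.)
sin θ₂ = (n₁/n₂)·sin θ₁ = 0.9339 → θ₂ = 69.06°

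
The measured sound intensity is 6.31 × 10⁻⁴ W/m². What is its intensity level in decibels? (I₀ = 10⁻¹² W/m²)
β = 10·log₁₀(I/I₀) = 88 dB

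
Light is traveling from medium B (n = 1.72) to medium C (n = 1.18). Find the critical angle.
θc = arcsin(n₂/n₁) = 43.32°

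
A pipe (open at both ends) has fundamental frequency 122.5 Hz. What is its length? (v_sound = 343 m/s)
L = v/(2f₁) = 1.4 m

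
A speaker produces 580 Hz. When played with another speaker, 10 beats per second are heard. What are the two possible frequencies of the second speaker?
f₂ = 580 ± 10 Hz → 590 Hz or 570 Hz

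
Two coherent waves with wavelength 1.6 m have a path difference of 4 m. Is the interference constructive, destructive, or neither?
destructive — path difference = 2.5λ, an odd multiple of λ/2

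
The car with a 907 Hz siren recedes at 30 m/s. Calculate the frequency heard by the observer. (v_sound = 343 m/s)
f_obs = f·v/(v + v_s) = 834.1 Hz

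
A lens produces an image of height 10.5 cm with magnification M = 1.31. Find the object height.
ho = |hi|/|M| = 8.015 cm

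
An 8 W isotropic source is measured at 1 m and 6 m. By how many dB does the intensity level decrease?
Δβ = 20·log₁₀(r₂/r₁) = 15.56 dB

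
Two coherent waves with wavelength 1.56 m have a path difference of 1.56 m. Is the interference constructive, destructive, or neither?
constructive — path difference = 1λ, a whole number of wavelengths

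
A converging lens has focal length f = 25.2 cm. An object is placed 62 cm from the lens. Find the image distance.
1/di = 1/f − 1/do → di = 42.46 cm (real image)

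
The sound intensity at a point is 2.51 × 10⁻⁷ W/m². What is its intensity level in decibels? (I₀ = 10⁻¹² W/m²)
β = 10·log₁₀(I/I₀) = 54 dB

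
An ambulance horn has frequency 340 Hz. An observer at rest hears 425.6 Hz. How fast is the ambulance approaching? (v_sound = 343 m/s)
v_s = v·(1 − f/f_obs) = 68.99 m/s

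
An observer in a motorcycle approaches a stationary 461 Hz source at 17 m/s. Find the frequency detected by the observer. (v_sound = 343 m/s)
f_obs = f·(v + v_o)/v = 483.8 Hz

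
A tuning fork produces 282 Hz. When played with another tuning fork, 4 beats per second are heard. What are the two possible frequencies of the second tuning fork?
f₂ = 282 ± 4 Hz → 286 Hz or 278 Hz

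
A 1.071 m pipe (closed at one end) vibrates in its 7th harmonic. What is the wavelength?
λₙ = 4L/n = 0.612 m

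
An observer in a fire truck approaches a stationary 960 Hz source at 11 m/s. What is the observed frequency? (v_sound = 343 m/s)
f_obs = f·(v + v_o)/v = 990.8 Hz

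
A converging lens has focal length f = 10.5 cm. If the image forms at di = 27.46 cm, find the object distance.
1/do = 1/f − 1/di → do = 17 cm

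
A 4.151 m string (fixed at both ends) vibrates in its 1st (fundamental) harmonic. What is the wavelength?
λₙ = 2L/n = 8.302 m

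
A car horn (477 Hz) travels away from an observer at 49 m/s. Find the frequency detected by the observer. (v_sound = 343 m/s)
f_obs = f·v/(v + v_s) = 417.4 Hz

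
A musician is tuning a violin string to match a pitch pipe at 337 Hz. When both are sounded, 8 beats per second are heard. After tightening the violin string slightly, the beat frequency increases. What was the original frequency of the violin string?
345 Hz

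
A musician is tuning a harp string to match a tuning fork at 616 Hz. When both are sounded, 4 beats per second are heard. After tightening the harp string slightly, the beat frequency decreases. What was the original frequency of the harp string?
612 Hz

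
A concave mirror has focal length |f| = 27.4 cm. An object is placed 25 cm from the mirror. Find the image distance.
f = +27.4 cm (concave); 1/di = 1/f − 1/do → di = -285.4 cm (virtual image, behind mirror)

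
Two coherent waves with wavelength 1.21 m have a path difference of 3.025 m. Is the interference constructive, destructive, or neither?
destructive — path difference = 2.5λ, an odd multiple of λ/2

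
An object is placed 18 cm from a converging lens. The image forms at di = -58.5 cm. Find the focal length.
1/f = 1/do + 1/di → f = 26 cm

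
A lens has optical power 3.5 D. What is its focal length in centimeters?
f = 1/P = 28.57 cm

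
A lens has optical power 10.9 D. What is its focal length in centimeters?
f = 1/P = 9.174 cm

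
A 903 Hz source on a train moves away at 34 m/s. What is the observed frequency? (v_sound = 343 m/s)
f_obs = f·v/(v + v_s) = 821.6 Hz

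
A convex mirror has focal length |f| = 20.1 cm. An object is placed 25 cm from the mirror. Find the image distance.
f = −20.1 cm (convex); 1/di = 1/f − 1/do → di = -11.14 cm (virtual image, behind mirror)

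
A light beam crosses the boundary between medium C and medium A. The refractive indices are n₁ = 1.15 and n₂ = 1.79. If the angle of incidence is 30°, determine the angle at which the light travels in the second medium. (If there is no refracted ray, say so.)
sin θ₂ = (n₁/n₂)·sin θ₁ = 0.3212 → θ₂ = 18.74°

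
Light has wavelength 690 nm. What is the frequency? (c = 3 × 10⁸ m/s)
f = c/λ = 4.348 × 10¹⁴ Hz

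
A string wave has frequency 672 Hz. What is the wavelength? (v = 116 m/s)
λ = v/f = 0.1726 m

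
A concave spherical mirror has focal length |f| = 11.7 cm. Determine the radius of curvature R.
R = 2|f| = 23.4 cm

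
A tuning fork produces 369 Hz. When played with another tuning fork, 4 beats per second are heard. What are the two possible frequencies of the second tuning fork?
f₂ = 369 ± 4 Hz → 373 Hz or 365 Hz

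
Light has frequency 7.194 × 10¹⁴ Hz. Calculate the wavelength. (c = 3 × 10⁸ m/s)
λ = c/f = 417 nm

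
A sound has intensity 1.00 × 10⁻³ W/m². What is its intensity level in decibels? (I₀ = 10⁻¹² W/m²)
β = 10·log₁₀(I/I₀) = 90 dB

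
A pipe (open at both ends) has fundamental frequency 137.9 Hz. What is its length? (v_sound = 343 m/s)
L = v/(2f₁) = 1.244 m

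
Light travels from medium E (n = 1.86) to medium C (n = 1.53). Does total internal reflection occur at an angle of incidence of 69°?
θc = arcsin(n₂/n₁) = 55.34°; 69° > θc, so yes — total internal reflection.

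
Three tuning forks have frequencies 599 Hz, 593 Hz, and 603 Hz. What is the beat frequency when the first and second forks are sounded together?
6 Hz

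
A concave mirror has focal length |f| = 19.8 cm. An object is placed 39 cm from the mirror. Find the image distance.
f = +19.8 cm (concave); 1/di = 1/f − 1/do → di = 40.22 cm (real image, in front of mirror)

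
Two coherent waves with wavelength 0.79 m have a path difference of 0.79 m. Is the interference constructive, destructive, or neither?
constructive — path difference = 1λ, a whole number of wavelengths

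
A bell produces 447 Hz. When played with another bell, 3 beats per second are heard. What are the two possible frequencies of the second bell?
f₂ = 447 ± 3 Hz → 450 Hz or 444 Hz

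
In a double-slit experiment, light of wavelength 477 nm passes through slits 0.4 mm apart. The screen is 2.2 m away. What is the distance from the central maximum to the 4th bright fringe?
y = mλL/d = 10.49 mm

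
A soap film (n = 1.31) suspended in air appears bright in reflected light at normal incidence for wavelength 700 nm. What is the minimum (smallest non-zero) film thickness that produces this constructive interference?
2nt = (m − ½)λ with m = 1 → t = (m − ½)λ/(2n) = 133.6 nm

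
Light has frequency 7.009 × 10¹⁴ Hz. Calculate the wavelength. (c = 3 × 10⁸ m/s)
λ = c/f = 428 nm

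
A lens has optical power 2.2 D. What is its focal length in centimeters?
f = 1/P = 45.45 cm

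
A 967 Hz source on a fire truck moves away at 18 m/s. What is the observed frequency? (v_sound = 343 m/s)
f_obs = f·v/(v + v_s) = 918.8 Hz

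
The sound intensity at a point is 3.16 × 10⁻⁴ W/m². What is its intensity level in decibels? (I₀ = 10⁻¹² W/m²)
β = 10·log₁₀(I/I₀) = 85 dB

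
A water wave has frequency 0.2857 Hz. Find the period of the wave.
T = 1/f = 3.5 s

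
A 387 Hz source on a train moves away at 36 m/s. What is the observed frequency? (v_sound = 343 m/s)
f_obs = f·v/(v + v_s) = 350.2 Hz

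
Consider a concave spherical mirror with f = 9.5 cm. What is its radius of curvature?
R = 2|f| = 19 cm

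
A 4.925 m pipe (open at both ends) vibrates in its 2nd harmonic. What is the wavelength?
λₙ = 2L/n = 4.925 m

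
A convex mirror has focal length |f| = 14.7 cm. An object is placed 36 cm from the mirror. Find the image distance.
f = −14.7 cm (convex); 1/di = 1/f − 1/do → di = -10.44 cm (virtual image, behind mirror)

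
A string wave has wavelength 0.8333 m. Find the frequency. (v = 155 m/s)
f = v/λ = 186 Hz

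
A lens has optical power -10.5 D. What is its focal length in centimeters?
f = 1/P = -9.524 cm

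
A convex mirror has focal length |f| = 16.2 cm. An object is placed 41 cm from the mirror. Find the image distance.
f = −16.2 cm (convex); 1/di = 1/f − 1/do → di = -11.61 cm (virtual image, behind mirror)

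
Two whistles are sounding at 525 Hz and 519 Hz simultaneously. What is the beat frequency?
6 Hz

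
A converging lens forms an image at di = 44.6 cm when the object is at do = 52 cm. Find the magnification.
M = −di/do = -0.8577 (inverted image)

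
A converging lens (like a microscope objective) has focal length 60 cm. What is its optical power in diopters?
P = 1/f = 1.667 D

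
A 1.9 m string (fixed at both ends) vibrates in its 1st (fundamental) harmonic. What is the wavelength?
λₙ = 2L/n = 3.8 m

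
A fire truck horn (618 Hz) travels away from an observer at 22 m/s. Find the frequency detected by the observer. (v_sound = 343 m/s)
f_obs = f·v/(v + v_s) = 580.8 Hz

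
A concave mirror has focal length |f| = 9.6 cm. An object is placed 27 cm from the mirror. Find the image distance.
f = +9.6 cm (concave); 1/di = 1/f − 1/do → di = 14.9 cm (real image, in front of mirror)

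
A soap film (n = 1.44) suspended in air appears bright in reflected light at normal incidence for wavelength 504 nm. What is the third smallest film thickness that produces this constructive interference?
2nt = (m − ½)λ with m = 3 → t = (m − ½)λ/(2n) = 437.5 nm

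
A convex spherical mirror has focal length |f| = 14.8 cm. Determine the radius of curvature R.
R = 2|f| = 29.6 cm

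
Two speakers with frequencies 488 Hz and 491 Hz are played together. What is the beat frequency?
3 Hz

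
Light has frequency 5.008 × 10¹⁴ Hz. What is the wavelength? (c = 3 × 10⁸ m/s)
λ = c/f = 599 nm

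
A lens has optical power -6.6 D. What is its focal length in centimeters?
f = 1/P = -15.15 cm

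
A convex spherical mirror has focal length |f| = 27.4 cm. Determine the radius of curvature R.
R = 2|f| = 54.8 cm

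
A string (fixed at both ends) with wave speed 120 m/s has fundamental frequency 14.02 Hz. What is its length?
L = v/(2f₁) = 4.28 m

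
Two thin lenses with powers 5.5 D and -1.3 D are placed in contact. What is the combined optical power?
P_total = P₁ + P₂ = 4.2 D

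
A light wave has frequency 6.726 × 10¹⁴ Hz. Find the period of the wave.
T = 1/f = 1.487 × 10⁻¹⁵ s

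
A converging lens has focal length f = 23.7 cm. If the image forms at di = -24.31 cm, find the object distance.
1/do = 1/f − 1/di → do = 12 cm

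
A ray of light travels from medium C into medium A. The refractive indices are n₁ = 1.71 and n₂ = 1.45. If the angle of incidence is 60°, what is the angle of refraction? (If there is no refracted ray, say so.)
sin θ₂ = (n₁/n₂)·sin θ₁ = 1.021 > 1, so there is no refracted ray — the light undergoes total internal reflection.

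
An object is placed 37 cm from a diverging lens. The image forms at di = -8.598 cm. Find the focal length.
1/f = 1/do + 1/di → f = -11.2 cm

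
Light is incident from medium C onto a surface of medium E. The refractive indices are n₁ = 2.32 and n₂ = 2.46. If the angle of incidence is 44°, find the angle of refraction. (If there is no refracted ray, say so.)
sin θ₂ = (n₁/n₂)·sin θ₁ = 0.6551 → θ₂ = 40.93°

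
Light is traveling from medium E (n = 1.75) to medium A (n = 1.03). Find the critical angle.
θc = arcsin(n₂/n₁) = 36.06°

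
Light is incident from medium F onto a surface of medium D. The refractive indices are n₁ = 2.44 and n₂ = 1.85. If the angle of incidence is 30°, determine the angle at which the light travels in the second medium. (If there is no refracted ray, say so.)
sin θ₂ = (n₁/n₂)·sin θ₁ = 0.6595 → θ₂ = 41.26°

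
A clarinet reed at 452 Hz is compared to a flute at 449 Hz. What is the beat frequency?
3 Hz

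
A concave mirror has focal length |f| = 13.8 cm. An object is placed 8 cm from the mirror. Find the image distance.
f = +13.8 cm (concave); 1/di = 1/f − 1/do → di = -19.03 cm (virtual image, behind mirror)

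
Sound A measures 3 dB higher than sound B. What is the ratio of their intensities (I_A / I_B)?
I_A/I_B = 10^(Δβ/10) = 1.995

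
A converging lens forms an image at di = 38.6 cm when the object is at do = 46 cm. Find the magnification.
M = −di/do = -0.8391 (inverted image)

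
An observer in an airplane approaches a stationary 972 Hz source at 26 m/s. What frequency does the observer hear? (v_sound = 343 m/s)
f_obs = f·(v + v_o)/v = 1046 Hz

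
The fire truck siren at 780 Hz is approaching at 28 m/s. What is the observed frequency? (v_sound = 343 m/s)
f_obs = f·v/(v − v_s) = 849.3 Hz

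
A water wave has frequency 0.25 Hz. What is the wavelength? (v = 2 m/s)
λ = v/f = 8 m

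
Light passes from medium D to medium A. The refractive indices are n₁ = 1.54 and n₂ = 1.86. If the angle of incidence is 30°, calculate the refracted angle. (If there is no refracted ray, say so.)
sin θ₂ = (n₁/n₂)·sin θ₁ = 0.414 → θ₂ = 24.46°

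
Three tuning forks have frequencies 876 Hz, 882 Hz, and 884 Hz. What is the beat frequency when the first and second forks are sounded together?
6 Hz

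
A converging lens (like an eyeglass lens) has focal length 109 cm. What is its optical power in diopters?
P = 1/f = 0.9174 D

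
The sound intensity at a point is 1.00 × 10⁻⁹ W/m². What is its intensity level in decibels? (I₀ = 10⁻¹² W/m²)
β = 10·log₁₀(I/I₀) = 30 dB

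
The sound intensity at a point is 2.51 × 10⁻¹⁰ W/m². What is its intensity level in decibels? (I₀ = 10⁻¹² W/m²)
β = 10·log₁₀(I/I₀) = 24 dB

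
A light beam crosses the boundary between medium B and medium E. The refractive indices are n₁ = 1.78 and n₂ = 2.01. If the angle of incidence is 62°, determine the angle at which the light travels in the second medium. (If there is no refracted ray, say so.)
sin θ₂ = (n₁/n₂)·sin θ₁ = 0.7819 → θ₂ = 51.44°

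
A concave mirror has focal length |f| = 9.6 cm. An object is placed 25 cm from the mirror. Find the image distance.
f = +9.6 cm (concave); 1/di = 1/f − 1/do → di = 15.58 cm (real image, in front of mirror)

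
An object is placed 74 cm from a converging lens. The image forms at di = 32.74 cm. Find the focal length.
1/f = 1/do + 1/di → f = 22.7 cm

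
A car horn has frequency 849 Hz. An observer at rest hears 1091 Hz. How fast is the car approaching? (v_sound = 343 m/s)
v_s = v·(1 − f/f_obs) = 76.08 m/s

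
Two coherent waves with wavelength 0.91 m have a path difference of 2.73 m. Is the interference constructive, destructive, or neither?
constructive — path difference = 3λ, a whole number of wavelengths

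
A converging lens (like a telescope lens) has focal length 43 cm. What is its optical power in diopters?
P = 1/f = 2.326 D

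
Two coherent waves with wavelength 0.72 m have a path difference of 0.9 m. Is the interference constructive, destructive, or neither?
neither (partial) — path difference = 1.25λ, neither a whole number of wavelengths nor an odd multiple of λ/2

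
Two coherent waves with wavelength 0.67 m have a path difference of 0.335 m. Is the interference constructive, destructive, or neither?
destructive — path difference = 0.5λ, an odd multiple of λ/2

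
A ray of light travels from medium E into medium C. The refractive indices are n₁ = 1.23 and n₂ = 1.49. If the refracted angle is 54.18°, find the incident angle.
sin θ₁ = (n₂/n₁)·sin θ₂ → θ₁ = 79.19°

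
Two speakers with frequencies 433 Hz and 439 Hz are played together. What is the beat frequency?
6 Hz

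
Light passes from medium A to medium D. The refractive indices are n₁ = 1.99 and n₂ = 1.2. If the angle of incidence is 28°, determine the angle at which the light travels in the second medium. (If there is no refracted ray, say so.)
sin θ₂ = (n₁/n₂)·sin θ₁ = 0.7785 → θ₂ = 51.13°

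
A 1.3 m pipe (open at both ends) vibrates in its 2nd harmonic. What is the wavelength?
λₙ = 2L/n = 1.3 m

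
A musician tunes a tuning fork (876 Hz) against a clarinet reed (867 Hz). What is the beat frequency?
9 Hz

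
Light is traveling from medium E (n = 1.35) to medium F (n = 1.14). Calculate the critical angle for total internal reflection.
θc = arcsin(n₂/n₁) = 57.61°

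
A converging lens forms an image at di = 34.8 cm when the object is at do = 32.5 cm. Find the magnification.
M = −di/do = -1.071 (inverted image)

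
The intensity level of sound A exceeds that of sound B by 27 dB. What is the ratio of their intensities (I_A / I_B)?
I_A/I_B = 10^(Δβ/10) = 501.2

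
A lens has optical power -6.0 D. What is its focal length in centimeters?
f = 1/P = -16.67 cm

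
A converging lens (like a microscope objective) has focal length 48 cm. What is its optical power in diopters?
P = 1/f = 2.083 D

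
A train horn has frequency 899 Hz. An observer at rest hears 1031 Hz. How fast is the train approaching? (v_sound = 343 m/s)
v_s = v·(1 − f/f_obs) = 43.91 m/s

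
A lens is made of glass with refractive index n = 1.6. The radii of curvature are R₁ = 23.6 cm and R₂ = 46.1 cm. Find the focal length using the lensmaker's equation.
1/f = (n − 1)(1/R₁ − 1/R₂) → f = 80.59 cm (converging lens)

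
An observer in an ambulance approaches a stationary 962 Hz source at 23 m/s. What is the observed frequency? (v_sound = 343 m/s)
f_obs = f·(v + v_o)/v = 1027 Hz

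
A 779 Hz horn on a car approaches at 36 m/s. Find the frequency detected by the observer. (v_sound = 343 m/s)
f_obs = f·v/(v − v_s) = 870.3 Hz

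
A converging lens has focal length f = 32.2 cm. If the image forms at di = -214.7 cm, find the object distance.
1/do = 1/f − 1/di → do = 28 cm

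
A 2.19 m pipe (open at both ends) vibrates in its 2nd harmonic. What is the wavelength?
λₙ = 2L/n = 2.19 m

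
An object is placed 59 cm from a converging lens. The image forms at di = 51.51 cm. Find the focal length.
1/f = 1/do + 1/di → f = 27.5 cm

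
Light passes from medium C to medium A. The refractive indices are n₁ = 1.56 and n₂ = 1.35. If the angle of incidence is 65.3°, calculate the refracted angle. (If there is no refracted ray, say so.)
sin θ₂ = (n₁/n₂)·sin θ₁ = 1.05 > 1, so there is no refracted ray — the light undergoes total internal reflection.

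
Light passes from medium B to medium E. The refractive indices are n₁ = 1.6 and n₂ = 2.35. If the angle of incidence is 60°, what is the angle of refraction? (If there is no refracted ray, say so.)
sin θ₂ = (n₁/n₂)·sin θ₁ = 0.5896 → θ₂ = 36.13°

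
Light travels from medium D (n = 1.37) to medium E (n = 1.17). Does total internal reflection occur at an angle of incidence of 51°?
θc = arcsin(n₂/n₁) = 58.65°; 51° < θc, so no — the ray refracts.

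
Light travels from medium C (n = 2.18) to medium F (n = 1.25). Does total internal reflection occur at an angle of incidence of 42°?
θc = arcsin(n₂/n₁) = 34.99°; 42° > θc, so yes — total internal reflection.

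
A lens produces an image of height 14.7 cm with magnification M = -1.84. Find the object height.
ho = |hi|/|M| = 7.989 cm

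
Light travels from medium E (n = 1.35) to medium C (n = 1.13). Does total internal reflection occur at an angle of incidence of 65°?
θc = arcsin(n₂/n₁) = 56.83°; 65° > θc, so yes — total internal reflection.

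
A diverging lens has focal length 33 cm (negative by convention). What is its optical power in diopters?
P = 1/f = -3.03 D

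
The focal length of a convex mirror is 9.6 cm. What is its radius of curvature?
R = 2|f| = 19.2 cm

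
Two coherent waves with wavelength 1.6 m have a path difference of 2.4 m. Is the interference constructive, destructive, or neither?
destructive — path difference = 1.5λ, an odd multiple of λ/2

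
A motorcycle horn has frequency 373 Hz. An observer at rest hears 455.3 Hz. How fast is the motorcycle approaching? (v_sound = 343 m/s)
v_s = v·(1 − f/f_obs) = 62 m/s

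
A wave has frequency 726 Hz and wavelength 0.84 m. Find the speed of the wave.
v = fλ = 609.8 m/s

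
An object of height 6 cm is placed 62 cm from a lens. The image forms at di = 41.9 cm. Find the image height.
hi = (-di/do) × ho = -4.055 cm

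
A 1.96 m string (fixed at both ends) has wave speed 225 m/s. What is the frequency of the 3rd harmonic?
fₙ = nv/(2L) = 172.2 Hz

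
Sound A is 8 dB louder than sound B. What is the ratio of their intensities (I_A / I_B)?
I_A/I_B = 10^(Δβ/10) = 6.31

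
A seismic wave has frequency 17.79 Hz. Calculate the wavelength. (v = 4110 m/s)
λ = v/f = 231 m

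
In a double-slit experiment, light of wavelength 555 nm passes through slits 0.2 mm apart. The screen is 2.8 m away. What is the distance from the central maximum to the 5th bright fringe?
y = mλL/d = 38.85 mm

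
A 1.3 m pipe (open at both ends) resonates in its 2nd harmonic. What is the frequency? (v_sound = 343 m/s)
fₙ = nv/(2L) = 263.8 Hz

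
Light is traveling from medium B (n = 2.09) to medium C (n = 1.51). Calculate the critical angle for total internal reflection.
θc = arcsin(n₂/n₁) = 46.26°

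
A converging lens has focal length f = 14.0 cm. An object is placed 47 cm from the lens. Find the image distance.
1/di = 1/f − 1/do → di = 19.94 cm (real image)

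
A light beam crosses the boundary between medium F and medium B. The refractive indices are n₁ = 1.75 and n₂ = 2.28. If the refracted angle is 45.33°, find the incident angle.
sin θ₁ = (n₂/n₁)·sin θ₂ → θ₁ = 67.9°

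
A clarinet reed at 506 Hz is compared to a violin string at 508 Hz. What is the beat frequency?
2 Hz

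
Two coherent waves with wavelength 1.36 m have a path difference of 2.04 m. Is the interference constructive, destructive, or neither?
destructive — path difference = 1.5λ, an odd multiple of λ/2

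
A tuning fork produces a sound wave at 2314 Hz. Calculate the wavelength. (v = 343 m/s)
λ = v/f = 0.1482 m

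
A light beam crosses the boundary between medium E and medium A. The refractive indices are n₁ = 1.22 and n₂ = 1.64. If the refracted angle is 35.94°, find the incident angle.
sin θ₁ = (n₂/n₁)·sin θ₂ → θ₁ = 52.09°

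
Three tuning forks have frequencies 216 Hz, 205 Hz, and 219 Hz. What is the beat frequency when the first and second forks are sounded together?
11 Hz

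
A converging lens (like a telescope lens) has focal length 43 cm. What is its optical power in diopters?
P = 1/f = 2.326 D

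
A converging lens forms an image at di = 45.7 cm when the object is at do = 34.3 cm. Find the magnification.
M = −di/do = -1.332 (inverted image)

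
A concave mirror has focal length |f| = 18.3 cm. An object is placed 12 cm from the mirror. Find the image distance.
f = +18.3 cm (concave); 1/di = 1/f − 1/do → di = -34.86 cm (virtual image, behind mirror)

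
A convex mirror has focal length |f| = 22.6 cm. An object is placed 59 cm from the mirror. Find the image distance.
f = −22.6 cm (convex); 1/di = 1/f − 1/do → di = -16.34 cm (virtual image, behind mirror)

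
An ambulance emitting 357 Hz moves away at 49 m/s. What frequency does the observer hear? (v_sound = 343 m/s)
f_obs = f·v/(v + v_s) = 312.4 Hz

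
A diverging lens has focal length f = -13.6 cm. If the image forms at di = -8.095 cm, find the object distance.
1/do = 1/f − 1/di → do = 20 cm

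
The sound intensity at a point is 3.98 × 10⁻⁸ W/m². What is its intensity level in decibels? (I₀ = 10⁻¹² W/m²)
β = 10·log₁₀(I/I₀) = 46 dB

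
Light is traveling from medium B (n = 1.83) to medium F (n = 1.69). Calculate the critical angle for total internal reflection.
θc = arcsin(n₂/n₁) = 67.44°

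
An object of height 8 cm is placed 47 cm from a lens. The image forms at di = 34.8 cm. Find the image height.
hi = (-di/do) × ho = -5.923 cm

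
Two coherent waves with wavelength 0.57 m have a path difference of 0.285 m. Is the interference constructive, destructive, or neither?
destructive — path difference = 0.5λ, an odd multiple of λ/2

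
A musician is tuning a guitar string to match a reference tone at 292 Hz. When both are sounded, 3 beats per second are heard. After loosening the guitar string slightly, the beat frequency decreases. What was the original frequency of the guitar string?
295 Hz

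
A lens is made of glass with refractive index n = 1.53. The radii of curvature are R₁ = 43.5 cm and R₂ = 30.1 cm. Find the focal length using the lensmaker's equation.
1/f = (n − 1)(1/R₁ − 1/R₂) → f = -184.4 cm (diverging lens)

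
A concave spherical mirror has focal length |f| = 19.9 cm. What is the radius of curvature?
R = 2|f| = 39.8 cm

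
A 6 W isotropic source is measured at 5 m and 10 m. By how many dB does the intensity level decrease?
Δβ = 20·log₁₀(r₂/r₁) = 6.021 dB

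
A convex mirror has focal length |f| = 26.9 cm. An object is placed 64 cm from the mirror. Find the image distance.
f = −26.9 cm (convex); 1/di = 1/f − 1/do → di = -18.94 cm (virtual image, behind mirror)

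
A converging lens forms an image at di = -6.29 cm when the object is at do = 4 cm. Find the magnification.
M = −di/do = 1.573 (upright image)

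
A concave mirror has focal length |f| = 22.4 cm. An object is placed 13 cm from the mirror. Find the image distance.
f = +22.4 cm (concave); 1/di = 1/f − 1/do → di = -30.98 cm (virtual image, behind mirror)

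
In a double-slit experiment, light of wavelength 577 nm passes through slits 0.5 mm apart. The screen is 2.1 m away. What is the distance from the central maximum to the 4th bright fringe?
y = mλL/d = 9.694 mm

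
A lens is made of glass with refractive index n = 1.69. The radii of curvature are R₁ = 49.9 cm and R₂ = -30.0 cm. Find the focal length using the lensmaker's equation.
1/f = (n − 1)(1/R₁ − 1/R₂) → f = 27.15 cm (converging lens)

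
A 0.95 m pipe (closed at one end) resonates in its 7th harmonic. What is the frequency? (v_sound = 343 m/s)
fₙ = nv/(4L) = 631.8 Hz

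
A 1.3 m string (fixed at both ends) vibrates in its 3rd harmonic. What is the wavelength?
λₙ = 2L/n = 0.8667 m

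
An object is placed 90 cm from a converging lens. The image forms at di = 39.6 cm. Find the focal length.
1/f = 1/do + 1/di → f = 27.5 cm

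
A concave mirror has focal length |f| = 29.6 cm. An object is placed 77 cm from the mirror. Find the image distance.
f = +29.6 cm (concave); 1/di = 1/f − 1/do → di = 48.08 cm (real image, in front of mirror)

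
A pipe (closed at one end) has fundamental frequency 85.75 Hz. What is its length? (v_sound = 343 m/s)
L = v/(4f₁) = 1 m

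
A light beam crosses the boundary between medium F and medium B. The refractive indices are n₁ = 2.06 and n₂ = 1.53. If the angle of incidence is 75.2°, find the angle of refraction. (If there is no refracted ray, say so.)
sin θ₂ = (n₁/n₂)·sin θ₁ = 1.302 > 1, so there is no refracted ray — the light undergoes total internal reflection.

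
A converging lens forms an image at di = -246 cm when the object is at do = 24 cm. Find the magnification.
M = −di/do = 10.25 (upright image)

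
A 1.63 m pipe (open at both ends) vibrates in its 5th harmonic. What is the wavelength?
λₙ = 2L/n = 0.652 m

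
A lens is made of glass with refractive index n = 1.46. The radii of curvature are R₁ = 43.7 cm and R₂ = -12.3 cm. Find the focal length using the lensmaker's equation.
1/f = (n − 1)(1/R₁ − 1/R₂) → f = 20.87 cm (converging lens)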